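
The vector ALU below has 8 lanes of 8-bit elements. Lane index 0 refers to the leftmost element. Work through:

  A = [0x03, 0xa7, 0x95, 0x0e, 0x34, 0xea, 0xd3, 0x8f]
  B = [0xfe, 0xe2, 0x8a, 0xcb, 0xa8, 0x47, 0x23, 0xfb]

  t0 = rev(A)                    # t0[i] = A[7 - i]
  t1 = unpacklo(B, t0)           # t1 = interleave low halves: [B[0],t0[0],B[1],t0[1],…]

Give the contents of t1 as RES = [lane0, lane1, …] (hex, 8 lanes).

RES = [0xfe, 0x8f, 0xe2, 0xd3, 0x8a, 0xea, 0xcb, 0x34]

  t0: 8f d3 ea 34 0e 95 a7 03
  t1: fe 8f e2 d3 8a ea cb 34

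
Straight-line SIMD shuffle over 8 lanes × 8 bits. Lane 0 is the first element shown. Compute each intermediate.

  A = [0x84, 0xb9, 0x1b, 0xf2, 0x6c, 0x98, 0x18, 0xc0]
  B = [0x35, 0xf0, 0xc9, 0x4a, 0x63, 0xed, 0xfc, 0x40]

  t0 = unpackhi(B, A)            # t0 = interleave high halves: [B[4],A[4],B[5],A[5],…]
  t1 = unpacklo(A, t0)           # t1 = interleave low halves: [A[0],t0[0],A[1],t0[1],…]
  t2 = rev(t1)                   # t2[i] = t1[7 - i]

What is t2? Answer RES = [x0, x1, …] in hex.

RES = [0x98, 0xf2, 0xed, 0x1b, 0x6c, 0xb9, 0x63, 0x84]

t0 = [0x63, 0x6c, 0xed, 0x98, 0xfc, 0x18, 0x40, 0xc0]
t1 = [0x84, 0x63, 0xb9, 0x6c, 0x1b, 0xed, 0xf2, 0x98]
t2 = [0x98, 0xf2, 0xed, 0x1b, 0x6c, 0xb9, 0x63, 0x84]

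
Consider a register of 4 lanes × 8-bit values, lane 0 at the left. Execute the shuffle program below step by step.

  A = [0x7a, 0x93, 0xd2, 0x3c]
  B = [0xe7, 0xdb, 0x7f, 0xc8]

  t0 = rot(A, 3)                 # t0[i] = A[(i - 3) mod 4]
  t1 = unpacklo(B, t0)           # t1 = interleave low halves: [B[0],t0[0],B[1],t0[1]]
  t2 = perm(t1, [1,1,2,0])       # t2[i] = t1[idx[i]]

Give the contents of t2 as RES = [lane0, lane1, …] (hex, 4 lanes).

RES = [ 0x93  0x93  0xdb  0xe7 ]

t0 = [0x93, 0xd2, 0x3c, 0x7a]
t1 = [0xe7, 0x93, 0xdb, 0xd2]
t2 = [0x93, 0x93, 0xdb, 0xe7]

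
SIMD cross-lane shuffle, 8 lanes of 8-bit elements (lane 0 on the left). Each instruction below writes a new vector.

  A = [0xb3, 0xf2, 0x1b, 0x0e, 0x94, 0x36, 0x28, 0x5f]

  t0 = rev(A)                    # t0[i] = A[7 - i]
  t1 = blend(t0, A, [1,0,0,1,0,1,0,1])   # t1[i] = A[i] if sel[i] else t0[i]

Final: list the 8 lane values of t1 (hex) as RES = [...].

RES = [ 0xb3  0x28  0x36  0x0e  0x0e  0x36  0xf2  0x5f ]

t0 = [0x5f, 0x28, 0x36, 0x94, 0x0e, 0x1b, 0xf2, 0xb3]
t1 = [0xb3, 0x28, 0x36, 0x0e, 0x0e, 0x36, 0xf2, 0x5f]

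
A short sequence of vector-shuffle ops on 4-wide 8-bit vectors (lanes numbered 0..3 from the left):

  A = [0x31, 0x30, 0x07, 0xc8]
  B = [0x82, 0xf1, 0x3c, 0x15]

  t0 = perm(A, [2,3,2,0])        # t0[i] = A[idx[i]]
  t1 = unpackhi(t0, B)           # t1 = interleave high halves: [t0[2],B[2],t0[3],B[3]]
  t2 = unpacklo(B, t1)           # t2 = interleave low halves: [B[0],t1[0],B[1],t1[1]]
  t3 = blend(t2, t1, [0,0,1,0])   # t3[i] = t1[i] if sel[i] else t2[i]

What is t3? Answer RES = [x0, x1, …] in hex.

t0 = [0x07, 0xc8, 0x07, 0x31]
t1 = [0x07, 0x3c, 0x31, 0x15]
t2 = [0x82, 0x07, 0xf1, 0x3c]
t3 = [0x82, 0x07, 0x31, 0x3c]

RES = [0x82, 0x07, 0x31, 0x3c]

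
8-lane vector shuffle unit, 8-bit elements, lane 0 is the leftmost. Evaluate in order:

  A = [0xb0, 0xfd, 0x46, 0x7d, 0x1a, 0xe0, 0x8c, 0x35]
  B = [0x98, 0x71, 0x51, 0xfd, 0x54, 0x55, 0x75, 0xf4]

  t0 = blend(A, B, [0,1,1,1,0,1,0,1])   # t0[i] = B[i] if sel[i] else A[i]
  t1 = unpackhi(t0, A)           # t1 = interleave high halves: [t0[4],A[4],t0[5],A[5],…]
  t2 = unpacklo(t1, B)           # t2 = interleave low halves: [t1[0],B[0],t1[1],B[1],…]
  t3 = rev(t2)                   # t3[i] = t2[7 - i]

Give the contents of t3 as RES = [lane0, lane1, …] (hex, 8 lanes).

→ t0 |b0|71|51|fd|1a|55|8c|f4|
→ t1 |1a|1a|55|e0|8c|8c|f4|35|
→ t2 |1a|98|1a|71|55|51|e0|fd|
→ t3 |fd|e0|51|55|71|1a|98|1a|

RES = [0xfd, 0xe0, 0x51, 0x55, 0x71, 0x1a, 0x98, 0x1a]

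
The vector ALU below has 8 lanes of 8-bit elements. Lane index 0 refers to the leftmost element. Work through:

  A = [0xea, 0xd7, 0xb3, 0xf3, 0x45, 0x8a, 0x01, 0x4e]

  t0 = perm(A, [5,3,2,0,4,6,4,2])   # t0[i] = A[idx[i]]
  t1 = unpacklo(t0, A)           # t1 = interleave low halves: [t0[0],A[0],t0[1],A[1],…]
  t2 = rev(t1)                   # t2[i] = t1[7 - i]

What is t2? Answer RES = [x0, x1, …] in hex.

RES = [ 0xf3  0xea  0xb3  0xb3  0xd7  0xf3  0xea  0x8a ]

→ t0 |8a|f3|b3|ea|45|01|45|b3|
→ t1 |8a|ea|f3|d7|b3|b3|ea|f3|
→ t2 |f3|ea|b3|b3|d7|f3|ea|8a|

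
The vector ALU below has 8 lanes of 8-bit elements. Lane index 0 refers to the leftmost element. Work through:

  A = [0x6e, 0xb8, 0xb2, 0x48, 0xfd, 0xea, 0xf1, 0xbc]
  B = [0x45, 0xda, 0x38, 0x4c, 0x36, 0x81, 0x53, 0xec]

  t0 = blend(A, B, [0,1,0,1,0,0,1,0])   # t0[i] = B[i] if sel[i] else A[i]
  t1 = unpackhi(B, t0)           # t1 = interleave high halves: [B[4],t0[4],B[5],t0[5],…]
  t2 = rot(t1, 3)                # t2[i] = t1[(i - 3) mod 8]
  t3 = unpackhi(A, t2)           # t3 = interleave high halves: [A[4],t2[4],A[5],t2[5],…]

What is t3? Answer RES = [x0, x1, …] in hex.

  t0: 6e da b2 4c fd ea 53 bc
  t1: 36 fd 81 ea 53 53 ec bc
  t2: 53 ec bc 36 fd 81 ea 53
  t3: fd fd ea 81 f1 ea bc 53

RES = [ 0xfd  0xfd  0xea  0x81  0xf1  0xea  0xbc  0x53 ]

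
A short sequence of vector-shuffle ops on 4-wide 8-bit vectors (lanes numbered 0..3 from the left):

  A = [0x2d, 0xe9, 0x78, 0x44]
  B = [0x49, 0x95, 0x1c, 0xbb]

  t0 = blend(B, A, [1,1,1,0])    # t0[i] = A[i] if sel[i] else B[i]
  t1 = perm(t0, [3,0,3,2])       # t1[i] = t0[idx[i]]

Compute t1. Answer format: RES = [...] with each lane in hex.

→ t0 |2d|e9|78|bb|
→ t1 |bb|2d|bb|78|

RES = [ 0xbb  0x2d  0xbb  0x78 ]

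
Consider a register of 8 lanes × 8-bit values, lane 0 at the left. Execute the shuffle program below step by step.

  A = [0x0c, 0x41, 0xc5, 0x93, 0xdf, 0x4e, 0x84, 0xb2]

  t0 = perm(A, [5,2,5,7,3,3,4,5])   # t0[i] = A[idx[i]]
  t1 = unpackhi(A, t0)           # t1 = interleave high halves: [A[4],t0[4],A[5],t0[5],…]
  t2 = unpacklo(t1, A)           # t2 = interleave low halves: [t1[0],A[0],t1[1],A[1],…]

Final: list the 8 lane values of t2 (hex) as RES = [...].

RES = [0xdf, 0x0c, 0x93, 0x41, 0x4e, 0xc5, 0x93, 0x93]

→ t0 |4e|c5|4e|b2|93|93|df|4e|
→ t1 |df|93|4e|93|84|df|b2|4e|
→ t2 |df|0c|93|41|4e|c5|93|93|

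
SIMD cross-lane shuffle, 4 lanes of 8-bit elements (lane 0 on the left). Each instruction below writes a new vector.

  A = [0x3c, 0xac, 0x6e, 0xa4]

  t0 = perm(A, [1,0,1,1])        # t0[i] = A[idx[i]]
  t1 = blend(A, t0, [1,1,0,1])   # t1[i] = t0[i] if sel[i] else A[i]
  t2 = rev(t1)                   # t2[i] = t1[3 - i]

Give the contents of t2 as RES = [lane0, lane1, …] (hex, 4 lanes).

  t0: ac 3c ac ac
  t1: ac 3c 6e ac
  t2: ac 6e 3c ac

RES = [ 0xac  0x6e  0x3c  0xac ]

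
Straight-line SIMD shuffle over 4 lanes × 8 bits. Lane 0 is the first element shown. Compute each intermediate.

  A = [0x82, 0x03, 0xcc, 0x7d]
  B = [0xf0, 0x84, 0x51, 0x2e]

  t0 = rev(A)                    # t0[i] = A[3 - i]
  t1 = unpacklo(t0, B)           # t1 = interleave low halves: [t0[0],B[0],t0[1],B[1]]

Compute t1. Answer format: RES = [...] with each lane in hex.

RES = [ 0x7d  0xf0  0xcc  0x84 ]

t0 = [0x7d, 0xcc, 0x03, 0x82]
t1 = [0x7d, 0xf0, 0xcc, 0x84]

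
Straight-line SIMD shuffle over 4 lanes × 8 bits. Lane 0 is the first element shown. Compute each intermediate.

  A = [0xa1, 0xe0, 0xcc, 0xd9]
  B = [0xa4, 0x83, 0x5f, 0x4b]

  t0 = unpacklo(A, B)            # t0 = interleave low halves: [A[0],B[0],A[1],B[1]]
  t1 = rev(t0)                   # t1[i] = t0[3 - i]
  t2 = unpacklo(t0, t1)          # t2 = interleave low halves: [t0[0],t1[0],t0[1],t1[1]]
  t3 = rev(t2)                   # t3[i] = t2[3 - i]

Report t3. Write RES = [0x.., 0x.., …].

→ t0 |a1|a4|e0|83|
→ t1 |83|e0|a4|a1|
→ t2 |a1|83|a4|e0|
→ t3 |e0|a4|83|a1|

RES = [0xe0, 0xa4, 0x83, 0xa1]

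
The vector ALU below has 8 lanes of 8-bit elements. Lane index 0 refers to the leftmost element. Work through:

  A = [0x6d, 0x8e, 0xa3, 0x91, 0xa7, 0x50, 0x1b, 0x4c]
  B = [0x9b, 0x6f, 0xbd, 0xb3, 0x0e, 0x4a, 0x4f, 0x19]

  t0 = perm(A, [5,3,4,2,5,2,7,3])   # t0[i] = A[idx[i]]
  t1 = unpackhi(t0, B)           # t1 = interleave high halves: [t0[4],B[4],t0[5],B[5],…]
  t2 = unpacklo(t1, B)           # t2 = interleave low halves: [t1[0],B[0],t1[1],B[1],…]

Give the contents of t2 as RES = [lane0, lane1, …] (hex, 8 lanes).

  t0: 50 91 a7 a3 50 a3 4c 91
  t1: 50 0e a3 4a 4c 4f 91 19
  t2: 50 9b 0e 6f a3 bd 4a b3

RES = [0x50, 0x9b, 0x0e, 0x6f, 0xa3, 0xbd, 0x4a, 0xb3]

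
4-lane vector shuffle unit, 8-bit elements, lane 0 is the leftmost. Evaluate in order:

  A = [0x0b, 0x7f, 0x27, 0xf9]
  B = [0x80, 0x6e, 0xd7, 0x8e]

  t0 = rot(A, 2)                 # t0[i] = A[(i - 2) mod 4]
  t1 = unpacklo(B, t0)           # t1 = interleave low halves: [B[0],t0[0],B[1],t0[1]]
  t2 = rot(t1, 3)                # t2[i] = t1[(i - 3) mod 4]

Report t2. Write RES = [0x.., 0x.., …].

RES = [ 0x27  0x6e  0xf9  0x80 ]

t0 = [0x27, 0xf9, 0x0b, 0x7f]
t1 = [0x80, 0x27, 0x6e, 0xf9]
t2 = [0x27, 0x6e, 0xf9, 0x80]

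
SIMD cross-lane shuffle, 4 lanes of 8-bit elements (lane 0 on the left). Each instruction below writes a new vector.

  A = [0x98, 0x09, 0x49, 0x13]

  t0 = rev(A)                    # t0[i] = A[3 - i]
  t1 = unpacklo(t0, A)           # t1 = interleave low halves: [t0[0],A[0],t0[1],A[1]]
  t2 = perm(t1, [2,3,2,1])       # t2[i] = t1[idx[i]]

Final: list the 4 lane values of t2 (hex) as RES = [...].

RES = [ 0x49  0x09  0x49  0x98 ]

→ t0 |13|49|09|98|
→ t1 |13|98|49|09|
→ t2 |49|09|49|98|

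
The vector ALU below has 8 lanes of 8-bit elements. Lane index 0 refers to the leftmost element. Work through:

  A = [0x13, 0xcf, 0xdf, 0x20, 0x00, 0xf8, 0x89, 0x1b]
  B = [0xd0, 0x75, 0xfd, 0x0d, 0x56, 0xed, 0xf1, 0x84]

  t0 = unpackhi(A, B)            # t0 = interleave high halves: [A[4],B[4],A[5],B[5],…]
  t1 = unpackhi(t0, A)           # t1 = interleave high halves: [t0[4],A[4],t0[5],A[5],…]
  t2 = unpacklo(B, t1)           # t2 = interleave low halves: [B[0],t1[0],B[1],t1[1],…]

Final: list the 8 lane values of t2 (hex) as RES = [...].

t0 = [0x00, 0x56, 0xf8, 0xed, 0x89, 0xf1, 0x1b, 0x84]
t1 = [0x89, 0x00, 0xf1, 0xf8, 0x1b, 0x89, 0x84, 0x1b]
t2 = [0xd0, 0x89, 0x75, 0x00, 0xfd, 0xf1, 0x0d, 0xf8]

RES = [ 0xd0  0x89  0x75  0x00  0xfd  0xf1  0x0d  0xf8 ]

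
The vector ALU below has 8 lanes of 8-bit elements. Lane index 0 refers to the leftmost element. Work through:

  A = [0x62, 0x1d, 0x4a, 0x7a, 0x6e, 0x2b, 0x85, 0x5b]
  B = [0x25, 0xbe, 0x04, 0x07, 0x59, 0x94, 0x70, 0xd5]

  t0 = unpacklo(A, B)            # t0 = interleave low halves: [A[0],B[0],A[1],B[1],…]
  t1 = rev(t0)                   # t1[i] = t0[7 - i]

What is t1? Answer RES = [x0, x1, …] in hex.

RES = [0x07, 0x7a, 0x04, 0x4a, 0xbe, 0x1d, 0x25, 0x62]

→ t0 |62|25|1d|be|4a|04|7a|07|
→ t1 |07|7a|04|4a|be|1d|25|62|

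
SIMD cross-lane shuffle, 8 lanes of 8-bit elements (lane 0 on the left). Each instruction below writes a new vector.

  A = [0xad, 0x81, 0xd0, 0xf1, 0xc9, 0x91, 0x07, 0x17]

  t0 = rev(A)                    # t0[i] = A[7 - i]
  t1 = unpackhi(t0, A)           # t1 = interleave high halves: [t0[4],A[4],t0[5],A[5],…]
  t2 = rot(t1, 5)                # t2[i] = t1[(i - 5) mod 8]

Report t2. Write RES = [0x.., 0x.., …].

RES = [ 0x91  0x81  0x07  0xad  0x17  0xf1  0xc9  0xd0 ]

t0 = [0x17, 0x07, 0x91, 0xc9, 0xf1, 0xd0, 0x81, 0xad]
t1 = [0xf1, 0xc9, 0xd0, 0x91, 0x81, 0x07, 0xad, 0x17]
t2 = [0x91, 0x81, 0x07, 0xad, 0x17, 0xf1, 0xc9, 0xd0]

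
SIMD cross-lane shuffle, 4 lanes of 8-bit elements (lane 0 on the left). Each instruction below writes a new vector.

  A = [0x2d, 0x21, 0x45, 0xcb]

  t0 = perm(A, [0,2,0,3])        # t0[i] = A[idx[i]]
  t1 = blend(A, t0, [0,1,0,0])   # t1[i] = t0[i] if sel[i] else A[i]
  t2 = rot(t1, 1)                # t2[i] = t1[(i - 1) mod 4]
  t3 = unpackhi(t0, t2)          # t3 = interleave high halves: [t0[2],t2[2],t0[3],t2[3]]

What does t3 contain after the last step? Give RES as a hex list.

  t0: 2d 45 2d cb
  t1: 2d 45 45 cb
  t2: cb 2d 45 45
  t3: 2d 45 cb 45

RES = [ 0x2d  0x45  0xcb  0x45 ]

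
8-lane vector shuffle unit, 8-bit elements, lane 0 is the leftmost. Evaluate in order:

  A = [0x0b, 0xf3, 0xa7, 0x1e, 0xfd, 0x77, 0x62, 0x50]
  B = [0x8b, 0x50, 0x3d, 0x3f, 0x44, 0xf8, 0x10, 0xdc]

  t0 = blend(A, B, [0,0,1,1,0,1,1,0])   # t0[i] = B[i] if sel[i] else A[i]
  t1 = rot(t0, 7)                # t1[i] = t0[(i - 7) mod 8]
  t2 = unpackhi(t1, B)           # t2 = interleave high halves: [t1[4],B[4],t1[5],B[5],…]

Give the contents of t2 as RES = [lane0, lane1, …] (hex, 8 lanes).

RES = [0xf8, 0x44, 0x10, 0xf8, 0x50, 0x10, 0x0b, 0xdc]

t0 = [0x0b, 0xf3, 0x3d, 0x3f, 0xfd, 0xf8, 0x10, 0x50]
t1 = [0xf3, 0x3d, 0x3f, 0xfd, 0xf8, 0x10, 0x50, 0x0b]
t2 = [0xf8, 0x44, 0x10, 0xf8, 0x50, 0x10, 0x0b, 0xdc]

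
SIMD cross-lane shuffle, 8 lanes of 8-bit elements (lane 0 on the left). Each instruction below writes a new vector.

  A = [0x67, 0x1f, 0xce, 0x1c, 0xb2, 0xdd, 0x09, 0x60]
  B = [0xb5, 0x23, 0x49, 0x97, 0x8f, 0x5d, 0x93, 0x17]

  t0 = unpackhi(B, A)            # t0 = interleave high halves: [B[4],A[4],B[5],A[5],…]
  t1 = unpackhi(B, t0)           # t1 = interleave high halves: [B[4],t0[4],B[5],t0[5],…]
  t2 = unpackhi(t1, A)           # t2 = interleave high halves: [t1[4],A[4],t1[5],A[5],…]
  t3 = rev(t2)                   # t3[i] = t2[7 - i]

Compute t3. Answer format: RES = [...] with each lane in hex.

t0 = [0x8f, 0xb2, 0x5d, 0xdd, 0x93, 0x09, 0x17, 0x60]
t1 = [0x8f, 0x93, 0x5d, 0x09, 0x93, 0x17, 0x17, 0x60]
t2 = [0x93, 0xb2, 0x17, 0xdd, 0x17, 0x09, 0x60, 0x60]
t3 = [0x60, 0x60, 0x09, 0x17, 0xdd, 0x17, 0xb2, 0x93]

RES = [0x60, 0x60, 0x09, 0x17, 0xdd, 0x17, 0xb2, 0x93]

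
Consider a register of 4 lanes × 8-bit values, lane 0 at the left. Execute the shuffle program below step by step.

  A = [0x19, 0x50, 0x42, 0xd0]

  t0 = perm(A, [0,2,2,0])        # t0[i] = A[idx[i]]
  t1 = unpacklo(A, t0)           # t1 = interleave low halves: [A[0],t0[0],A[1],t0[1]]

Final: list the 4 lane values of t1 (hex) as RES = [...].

RES = [ 0x19  0x19  0x50  0x42 ]

  t0: 19 42 42 19
  t1: 19 19 50 42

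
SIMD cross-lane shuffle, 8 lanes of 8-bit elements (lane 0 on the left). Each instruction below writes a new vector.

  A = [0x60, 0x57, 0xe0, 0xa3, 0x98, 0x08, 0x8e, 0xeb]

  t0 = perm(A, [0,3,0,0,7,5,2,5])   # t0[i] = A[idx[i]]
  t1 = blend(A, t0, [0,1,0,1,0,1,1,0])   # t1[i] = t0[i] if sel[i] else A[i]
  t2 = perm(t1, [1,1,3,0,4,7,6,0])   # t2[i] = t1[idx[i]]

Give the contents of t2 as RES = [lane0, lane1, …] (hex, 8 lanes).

RES = [0xa3, 0xa3, 0x60, 0x60, 0x98, 0xeb, 0xe0, 0x60]

  t0: 60 a3 60 60 eb 08 e0 08
  t1: 60 a3 e0 60 98 08 e0 eb
  t2: a3 a3 60 60 98 eb e0 60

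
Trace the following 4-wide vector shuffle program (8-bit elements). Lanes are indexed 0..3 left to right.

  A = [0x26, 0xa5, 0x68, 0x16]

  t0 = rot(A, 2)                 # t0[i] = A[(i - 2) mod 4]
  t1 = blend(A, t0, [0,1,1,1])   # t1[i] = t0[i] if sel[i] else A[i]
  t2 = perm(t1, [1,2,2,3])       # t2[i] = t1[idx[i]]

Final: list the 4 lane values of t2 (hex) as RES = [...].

  t0: 68 16 26 a5
  t1: 26 16 26 a5
  t2: 16 26 26 a5

RES = [0x16, 0x26, 0x26, 0xa5]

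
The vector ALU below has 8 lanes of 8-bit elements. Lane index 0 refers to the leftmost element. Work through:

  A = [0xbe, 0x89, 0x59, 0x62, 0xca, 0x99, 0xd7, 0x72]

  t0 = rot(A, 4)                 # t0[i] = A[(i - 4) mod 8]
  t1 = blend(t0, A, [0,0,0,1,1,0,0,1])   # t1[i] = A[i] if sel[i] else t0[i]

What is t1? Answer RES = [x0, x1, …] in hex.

  t0: ca 99 d7 72 be 89 59 62
  t1: ca 99 d7 62 ca 89 59 72

RES = [0xca, 0x99, 0xd7, 0x62, 0xca, 0x89, 0x59, 0x72]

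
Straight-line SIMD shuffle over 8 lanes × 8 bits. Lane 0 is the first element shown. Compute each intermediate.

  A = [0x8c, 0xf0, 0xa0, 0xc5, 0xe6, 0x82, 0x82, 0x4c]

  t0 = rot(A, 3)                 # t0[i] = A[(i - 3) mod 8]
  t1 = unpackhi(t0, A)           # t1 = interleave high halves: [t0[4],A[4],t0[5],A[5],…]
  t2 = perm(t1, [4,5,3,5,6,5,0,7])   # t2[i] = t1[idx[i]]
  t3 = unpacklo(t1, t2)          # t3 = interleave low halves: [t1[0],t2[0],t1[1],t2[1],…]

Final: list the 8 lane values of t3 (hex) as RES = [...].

RES = [ 0xf0  0xc5  0xe6  0x82  0xa0  0x82  0x82  0x82 ]

→ t0 |82|82|4c|8c|f0|a0|c5|e6|
→ t1 |f0|e6|a0|82|c5|82|e6|4c|
→ t2 |c5|82|82|82|e6|82|f0|4c|
→ t3 |f0|c5|e6|82|a0|82|82|82|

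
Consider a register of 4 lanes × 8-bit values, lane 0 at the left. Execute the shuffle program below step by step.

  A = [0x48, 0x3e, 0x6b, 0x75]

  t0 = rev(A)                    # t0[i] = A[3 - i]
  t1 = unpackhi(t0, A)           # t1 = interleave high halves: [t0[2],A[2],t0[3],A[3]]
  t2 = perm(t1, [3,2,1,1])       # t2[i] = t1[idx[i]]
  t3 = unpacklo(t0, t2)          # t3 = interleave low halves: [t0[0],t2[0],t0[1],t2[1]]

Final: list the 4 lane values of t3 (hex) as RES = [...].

RES = [ 0x75  0x75  0x6b  0x48 ]

→ t0 |75|6b|3e|48|
→ t1 |3e|6b|48|75|
→ t2 |75|48|6b|6b|
→ t3 |75|75|6b|48|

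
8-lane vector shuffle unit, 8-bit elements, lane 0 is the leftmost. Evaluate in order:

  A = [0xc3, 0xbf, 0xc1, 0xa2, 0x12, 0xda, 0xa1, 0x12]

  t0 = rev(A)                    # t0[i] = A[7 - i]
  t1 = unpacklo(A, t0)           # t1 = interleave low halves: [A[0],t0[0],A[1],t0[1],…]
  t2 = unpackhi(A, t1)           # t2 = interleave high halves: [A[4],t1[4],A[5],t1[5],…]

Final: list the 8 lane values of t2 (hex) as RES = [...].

RES = [0x12, 0xc1, 0xda, 0xda, 0xa1, 0xa2, 0x12, 0x12]

t0 = [0x12, 0xa1, 0xda, 0x12, 0xa2, 0xc1, 0xbf, 0xc3]
t1 = [0xc3, 0x12, 0xbf, 0xa1, 0xc1, 0xda, 0xa2, 0x12]
t2 = [0x12, 0xc1, 0xda, 0xda, 0xa1, 0xa2, 0x12, 0x12]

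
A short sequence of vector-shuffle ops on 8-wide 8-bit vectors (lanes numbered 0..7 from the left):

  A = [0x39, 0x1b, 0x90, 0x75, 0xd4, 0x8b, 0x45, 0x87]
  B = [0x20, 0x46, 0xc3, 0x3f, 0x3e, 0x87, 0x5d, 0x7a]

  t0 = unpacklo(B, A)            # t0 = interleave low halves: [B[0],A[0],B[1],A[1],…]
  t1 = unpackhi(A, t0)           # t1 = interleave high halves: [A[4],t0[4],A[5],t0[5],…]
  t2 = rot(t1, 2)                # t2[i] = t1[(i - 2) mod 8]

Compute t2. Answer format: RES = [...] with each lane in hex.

RES = [0x87, 0x75, 0xd4, 0xc3, 0x8b, 0x90, 0x45, 0x3f]

  t0: 20 39 46 1b c3 90 3f 75
  t1: d4 c3 8b 90 45 3f 87 75
  t2: 87 75 d4 c3 8b 90 45 3f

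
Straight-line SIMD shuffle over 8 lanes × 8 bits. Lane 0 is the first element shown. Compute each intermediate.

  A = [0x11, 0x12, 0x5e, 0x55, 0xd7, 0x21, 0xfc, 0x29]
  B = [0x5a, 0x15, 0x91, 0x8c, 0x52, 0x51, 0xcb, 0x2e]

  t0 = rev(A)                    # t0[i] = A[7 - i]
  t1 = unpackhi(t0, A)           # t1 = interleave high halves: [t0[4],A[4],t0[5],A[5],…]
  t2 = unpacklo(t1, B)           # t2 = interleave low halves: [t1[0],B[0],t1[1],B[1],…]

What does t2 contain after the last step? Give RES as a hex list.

RES = [ 0x55  0x5a  0xd7  0x15  0x5e  0x91  0x21  0x8c ]

→ t0 |29|fc|21|d7|55|5e|12|11|
→ t1 |55|d7|5e|21|12|fc|11|29|
→ t2 |55|5a|d7|15|5e|91|21|8c|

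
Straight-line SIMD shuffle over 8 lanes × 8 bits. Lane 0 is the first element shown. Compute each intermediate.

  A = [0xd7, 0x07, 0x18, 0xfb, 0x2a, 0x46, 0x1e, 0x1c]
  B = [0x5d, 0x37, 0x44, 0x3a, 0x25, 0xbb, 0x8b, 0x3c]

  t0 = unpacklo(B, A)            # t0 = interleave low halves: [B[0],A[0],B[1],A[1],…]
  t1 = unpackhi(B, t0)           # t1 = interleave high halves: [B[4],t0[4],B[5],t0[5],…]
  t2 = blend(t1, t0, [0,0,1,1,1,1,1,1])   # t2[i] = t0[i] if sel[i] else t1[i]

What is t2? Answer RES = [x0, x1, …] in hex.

t0 = [0x5d, 0xd7, 0x37, 0x07, 0x44, 0x18, 0x3a, 0xfb]
t1 = [0x25, 0x44, 0xbb, 0x18, 0x8b, 0x3a, 0x3c, 0xfb]
t2 = [0x25, 0x44, 0x37, 0x07, 0x44, 0x18, 0x3a, 0xfb]

RES = [ 0x25  0x44  0x37  0x07  0x44  0x18  0x3a  0xfb ]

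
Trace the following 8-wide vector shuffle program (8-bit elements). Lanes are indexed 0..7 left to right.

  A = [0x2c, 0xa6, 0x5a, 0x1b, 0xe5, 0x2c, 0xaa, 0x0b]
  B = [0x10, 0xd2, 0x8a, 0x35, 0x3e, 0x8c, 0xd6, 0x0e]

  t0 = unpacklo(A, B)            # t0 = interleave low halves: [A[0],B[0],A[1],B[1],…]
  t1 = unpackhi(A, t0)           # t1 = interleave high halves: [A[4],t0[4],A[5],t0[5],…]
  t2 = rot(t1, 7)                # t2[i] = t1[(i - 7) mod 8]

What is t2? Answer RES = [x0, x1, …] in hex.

RES = [0x5a, 0x2c, 0x8a, 0xaa, 0x1b, 0x0b, 0x35, 0xe5]

→ t0 |2c|10|a6|d2|5a|8a|1b|35|
→ t1 |e5|5a|2c|8a|aa|1b|0b|35|
→ t2 |5a|2c|8a|aa|1b|0b|35|e5|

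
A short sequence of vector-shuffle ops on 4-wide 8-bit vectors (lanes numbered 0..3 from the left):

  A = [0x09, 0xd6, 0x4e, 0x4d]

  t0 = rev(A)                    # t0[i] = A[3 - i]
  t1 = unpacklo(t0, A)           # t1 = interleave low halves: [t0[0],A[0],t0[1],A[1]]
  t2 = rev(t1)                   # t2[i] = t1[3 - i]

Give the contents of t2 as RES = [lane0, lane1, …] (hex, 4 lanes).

RES = [ 0xd6  0x4e  0x09  0x4d ]

t0 = [0x4d, 0x4e, 0xd6, 0x09]
t1 = [0x4d, 0x09, 0x4e, 0xd6]
t2 = [0xd6, 0x4e, 0x09, 0x4d]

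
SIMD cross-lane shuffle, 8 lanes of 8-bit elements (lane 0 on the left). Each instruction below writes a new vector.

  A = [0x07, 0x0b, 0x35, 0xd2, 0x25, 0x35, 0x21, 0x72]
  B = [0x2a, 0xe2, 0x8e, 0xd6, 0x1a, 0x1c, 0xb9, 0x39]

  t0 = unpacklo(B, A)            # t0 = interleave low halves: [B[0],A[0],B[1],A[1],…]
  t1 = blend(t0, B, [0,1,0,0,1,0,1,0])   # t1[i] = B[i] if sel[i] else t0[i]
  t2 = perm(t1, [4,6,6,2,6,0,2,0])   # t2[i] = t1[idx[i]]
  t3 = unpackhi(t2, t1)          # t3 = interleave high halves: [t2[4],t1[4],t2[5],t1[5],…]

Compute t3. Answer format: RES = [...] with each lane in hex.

RES = [0xb9, 0x1a, 0x2a, 0x35, 0xe2, 0xb9, 0x2a, 0xd2]

→ t0 |2a|07|e2|0b|8e|35|d6|d2|
→ t1 |2a|e2|e2|0b|1a|35|b9|d2|
→ t2 |1a|b9|b9|e2|b9|2a|e2|2a|
→ t3 |b9|1a|2a|35|e2|b9|2a|d2|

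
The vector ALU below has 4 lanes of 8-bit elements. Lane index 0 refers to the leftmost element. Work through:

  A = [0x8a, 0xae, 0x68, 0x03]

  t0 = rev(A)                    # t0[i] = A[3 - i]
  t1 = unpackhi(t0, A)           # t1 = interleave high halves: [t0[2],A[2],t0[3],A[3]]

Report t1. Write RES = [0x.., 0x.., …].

→ t0 |03|68|ae|8a|
→ t1 |ae|68|8a|03|

RES = [ 0xae  0x68  0x8a  0x03 ]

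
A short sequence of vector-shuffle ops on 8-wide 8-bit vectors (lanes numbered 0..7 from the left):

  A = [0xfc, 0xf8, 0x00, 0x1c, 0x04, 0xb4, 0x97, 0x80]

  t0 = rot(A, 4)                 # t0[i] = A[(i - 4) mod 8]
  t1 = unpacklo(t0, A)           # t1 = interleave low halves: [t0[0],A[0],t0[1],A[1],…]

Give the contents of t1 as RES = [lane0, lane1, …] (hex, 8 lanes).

→ t0 |04|b4|97|80|fc|f8|00|1c|
→ t1 |04|fc|b4|f8|97|00|80|1c|

RES = [ 0x04  0xfc  0xb4  0xf8  0x97  0x00  0x80  0x1c ]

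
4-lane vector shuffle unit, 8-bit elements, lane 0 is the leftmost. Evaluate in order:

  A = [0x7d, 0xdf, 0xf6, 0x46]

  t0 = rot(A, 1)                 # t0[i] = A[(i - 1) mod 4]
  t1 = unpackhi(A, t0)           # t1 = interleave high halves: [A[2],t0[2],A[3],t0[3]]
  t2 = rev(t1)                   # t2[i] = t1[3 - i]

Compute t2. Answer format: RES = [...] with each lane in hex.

→ t0 |46|7d|df|f6|
→ t1 |f6|df|46|f6|
→ t2 |f6|46|df|f6|

RES = [ 0xf6  0x46  0xdf  0xf6 ]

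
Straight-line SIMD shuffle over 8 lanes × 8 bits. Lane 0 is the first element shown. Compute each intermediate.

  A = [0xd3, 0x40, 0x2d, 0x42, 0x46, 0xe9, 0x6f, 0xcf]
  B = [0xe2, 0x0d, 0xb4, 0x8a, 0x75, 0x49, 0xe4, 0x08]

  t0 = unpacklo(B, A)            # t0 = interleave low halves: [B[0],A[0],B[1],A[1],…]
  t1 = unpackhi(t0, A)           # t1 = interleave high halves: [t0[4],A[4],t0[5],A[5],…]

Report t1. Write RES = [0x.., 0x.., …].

RES = [ 0xb4  0x46  0x2d  0xe9  0x8a  0x6f  0x42  0xcf ]

t0 = [0xe2, 0xd3, 0x0d, 0x40, 0xb4, 0x2d, 0x8a, 0x42]
t1 = [0xb4, 0x46, 0x2d, 0xe9, 0x8a, 0x6f, 0x42, 0xcf]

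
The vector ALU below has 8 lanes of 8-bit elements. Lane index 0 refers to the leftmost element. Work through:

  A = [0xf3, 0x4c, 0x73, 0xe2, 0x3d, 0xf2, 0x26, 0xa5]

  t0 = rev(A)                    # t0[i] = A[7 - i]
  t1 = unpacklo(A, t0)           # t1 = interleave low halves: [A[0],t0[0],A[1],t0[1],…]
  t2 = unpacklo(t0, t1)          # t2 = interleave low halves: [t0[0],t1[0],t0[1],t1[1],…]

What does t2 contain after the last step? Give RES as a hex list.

RES = [0xa5, 0xf3, 0x26, 0xa5, 0xf2, 0x4c, 0x3d, 0x26]

  t0: a5 26 f2 3d e2 73 4c f3
  t1: f3 a5 4c 26 73 f2 e2 3d
  t2: a5 f3 26 a5 f2 4c 3d 26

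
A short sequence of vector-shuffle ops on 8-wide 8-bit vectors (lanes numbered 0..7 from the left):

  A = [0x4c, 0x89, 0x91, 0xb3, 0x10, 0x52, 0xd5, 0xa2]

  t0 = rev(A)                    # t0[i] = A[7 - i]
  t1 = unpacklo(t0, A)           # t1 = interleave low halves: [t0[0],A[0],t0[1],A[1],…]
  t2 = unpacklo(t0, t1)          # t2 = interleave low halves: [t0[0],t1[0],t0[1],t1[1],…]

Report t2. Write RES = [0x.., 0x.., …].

→ t0 |a2|d5|52|10|b3|91|89|4c|
→ t1 |a2|4c|d5|89|52|91|10|b3|
→ t2 |a2|a2|d5|4c|52|d5|10|89|

RES = [ 0xa2  0xa2  0xd5  0x4c  0x52  0xd5  0x10  0x89 ]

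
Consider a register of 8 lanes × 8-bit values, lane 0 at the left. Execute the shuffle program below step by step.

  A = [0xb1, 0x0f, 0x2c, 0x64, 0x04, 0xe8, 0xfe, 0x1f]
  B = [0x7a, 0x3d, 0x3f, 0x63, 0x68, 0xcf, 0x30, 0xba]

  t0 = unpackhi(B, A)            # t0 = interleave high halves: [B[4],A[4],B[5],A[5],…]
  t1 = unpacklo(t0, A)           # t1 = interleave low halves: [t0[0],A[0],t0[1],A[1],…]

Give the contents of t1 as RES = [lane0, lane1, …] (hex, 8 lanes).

  t0: 68 04 cf e8 30 fe ba 1f
  t1: 68 b1 04 0f cf 2c e8 64

RES = [0x68, 0xb1, 0x04, 0x0f, 0xcf, 0x2c, 0xe8, 0x64]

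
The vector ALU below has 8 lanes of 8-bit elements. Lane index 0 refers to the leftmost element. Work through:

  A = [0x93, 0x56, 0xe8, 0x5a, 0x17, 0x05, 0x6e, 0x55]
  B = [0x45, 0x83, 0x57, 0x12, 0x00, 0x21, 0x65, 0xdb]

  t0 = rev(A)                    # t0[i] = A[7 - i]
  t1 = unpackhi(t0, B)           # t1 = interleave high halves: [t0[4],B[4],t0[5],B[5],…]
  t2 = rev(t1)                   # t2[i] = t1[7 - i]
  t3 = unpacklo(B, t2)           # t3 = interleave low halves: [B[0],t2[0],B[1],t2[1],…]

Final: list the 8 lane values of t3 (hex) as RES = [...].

  t0: 55 6e 05 17 5a e8 56 93
  t1: 5a 00 e8 21 56 65 93 db
  t2: db 93 65 56 21 e8 00 5a
  t3: 45 db 83 93 57 65 12 56

RES = [ 0x45  0xdb  0x83  0x93  0x57  0x65  0x12  0x56 ]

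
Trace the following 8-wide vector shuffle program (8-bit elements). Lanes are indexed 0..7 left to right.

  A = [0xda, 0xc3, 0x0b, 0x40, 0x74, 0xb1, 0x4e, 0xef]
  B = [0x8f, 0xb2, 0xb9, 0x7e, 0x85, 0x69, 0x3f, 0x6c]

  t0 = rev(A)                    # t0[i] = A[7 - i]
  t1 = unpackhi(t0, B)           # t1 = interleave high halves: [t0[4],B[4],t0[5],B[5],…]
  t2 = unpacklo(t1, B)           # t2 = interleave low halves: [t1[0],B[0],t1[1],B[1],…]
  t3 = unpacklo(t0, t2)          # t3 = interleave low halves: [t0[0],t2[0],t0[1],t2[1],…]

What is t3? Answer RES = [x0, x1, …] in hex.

RES = [ 0xef  0x40  0x4e  0x8f  0xb1  0x85  0x74  0xb2 ]

→ t0 |ef|4e|b1|74|40|0b|c3|da|
→ t1 |40|85|0b|69|c3|3f|da|6c|
→ t2 |40|8f|85|b2|0b|b9|69|7e|
→ t3 |ef|40|4e|8f|b1|85|74|b2|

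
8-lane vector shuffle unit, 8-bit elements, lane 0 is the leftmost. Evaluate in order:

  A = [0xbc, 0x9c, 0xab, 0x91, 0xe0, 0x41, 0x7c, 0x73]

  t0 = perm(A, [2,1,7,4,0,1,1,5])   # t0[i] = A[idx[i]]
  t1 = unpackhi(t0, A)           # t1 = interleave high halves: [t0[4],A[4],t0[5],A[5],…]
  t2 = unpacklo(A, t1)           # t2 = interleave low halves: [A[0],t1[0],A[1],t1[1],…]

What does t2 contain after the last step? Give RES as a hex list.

t0 = [0xab, 0x9c, 0x73, 0xe0, 0xbc, 0x9c, 0x9c, 0x41]
t1 = [0xbc, 0xe0, 0x9c, 0x41, 0x9c, 0x7c, 0x41, 0x73]
t2 = [0xbc, 0xbc, 0x9c, 0xe0, 0xab, 0x9c, 0x91, 0x41]

RES = [0xbc, 0xbc, 0x9c, 0xe0, 0xab, 0x9c, 0x91, 0x41]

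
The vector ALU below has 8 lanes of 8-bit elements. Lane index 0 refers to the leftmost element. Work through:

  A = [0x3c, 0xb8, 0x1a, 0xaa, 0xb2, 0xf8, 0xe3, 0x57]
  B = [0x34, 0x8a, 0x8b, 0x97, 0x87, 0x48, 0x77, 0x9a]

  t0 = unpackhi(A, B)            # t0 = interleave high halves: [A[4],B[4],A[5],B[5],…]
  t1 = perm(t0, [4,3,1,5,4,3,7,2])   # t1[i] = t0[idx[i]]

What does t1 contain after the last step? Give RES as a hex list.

RES = [ 0xe3  0x48  0x87  0x77  0xe3  0x48  0x9a  0xf8 ]

→ t0 |b2|87|f8|48|e3|77|57|9a|
→ t1 |e3|48|87|77|e3|48|9a|f8|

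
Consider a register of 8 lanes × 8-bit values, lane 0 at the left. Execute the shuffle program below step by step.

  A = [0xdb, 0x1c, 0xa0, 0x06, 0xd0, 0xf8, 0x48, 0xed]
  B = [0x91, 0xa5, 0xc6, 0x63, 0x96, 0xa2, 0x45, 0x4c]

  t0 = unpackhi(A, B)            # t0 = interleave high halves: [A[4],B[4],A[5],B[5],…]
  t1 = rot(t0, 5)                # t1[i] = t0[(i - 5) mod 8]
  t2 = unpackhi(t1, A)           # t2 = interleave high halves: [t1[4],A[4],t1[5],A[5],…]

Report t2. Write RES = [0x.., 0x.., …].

RES = [ 0x4c  0xd0  0xd0  0xf8  0x96  0x48  0xf8  0xed ]

→ t0 |d0|96|f8|a2|48|45|ed|4c|
→ t1 |a2|48|45|ed|4c|d0|96|f8|
→ t2 |4c|d0|d0|f8|96|48|f8|ed|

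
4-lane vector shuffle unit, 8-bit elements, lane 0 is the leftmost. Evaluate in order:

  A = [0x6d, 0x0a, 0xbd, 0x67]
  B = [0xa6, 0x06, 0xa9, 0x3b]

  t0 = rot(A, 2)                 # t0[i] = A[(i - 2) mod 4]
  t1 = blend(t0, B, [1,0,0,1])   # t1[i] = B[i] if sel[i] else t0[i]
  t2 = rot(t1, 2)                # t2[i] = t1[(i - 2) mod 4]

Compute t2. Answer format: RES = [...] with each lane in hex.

  t0: bd 67 6d 0a
  t1: a6 67 6d 3b
  t2: 6d 3b a6 67

RES = [0x6d, 0x3b, 0xa6, 0x67]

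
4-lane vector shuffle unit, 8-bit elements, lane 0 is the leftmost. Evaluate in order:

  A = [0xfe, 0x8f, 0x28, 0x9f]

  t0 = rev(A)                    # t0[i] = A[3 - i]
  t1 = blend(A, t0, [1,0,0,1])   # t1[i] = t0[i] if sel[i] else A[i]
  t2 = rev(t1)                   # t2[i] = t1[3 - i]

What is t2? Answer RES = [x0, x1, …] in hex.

  t0: 9f 28 8f fe
  t1: 9f 8f 28 fe
  t2: fe 28 8f 9f

RES = [0xfe, 0x28, 0x8f, 0x9f]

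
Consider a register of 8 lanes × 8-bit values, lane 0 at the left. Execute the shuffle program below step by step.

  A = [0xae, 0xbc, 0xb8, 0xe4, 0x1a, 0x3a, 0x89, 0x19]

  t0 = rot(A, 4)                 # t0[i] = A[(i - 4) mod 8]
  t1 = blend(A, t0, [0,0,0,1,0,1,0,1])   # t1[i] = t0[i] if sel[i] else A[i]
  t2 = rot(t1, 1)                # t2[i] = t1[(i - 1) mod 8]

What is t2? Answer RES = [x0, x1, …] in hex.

RES = [ 0xe4  0xae  0xbc  0xb8  0x19  0x1a  0xbc  0x89 ]

  t0: 1a 3a 89 19 ae bc b8 e4
  t1: ae bc b8 19 1a bc 89 e4
  t2: e4 ae bc b8 19 1a bc 89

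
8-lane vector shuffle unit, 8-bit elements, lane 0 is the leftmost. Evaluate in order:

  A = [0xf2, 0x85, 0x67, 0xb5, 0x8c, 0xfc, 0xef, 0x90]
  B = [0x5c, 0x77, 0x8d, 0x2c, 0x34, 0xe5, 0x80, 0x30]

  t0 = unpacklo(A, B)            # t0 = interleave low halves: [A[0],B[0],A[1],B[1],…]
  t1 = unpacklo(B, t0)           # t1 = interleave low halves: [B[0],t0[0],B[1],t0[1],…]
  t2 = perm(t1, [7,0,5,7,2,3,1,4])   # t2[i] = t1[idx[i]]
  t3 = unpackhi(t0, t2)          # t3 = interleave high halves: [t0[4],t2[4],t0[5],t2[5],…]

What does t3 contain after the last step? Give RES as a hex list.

RES = [0x67, 0x77, 0x8d, 0x5c, 0xb5, 0xf2, 0x2c, 0x8d]

  t0: f2 5c 85 77 67 8d b5 2c
  t1: 5c f2 77 5c 8d 85 2c 77
  t2: 77 5c 85 77 77 5c f2 8d
  t3: 67 77 8d 5c b5 f2 2c 8d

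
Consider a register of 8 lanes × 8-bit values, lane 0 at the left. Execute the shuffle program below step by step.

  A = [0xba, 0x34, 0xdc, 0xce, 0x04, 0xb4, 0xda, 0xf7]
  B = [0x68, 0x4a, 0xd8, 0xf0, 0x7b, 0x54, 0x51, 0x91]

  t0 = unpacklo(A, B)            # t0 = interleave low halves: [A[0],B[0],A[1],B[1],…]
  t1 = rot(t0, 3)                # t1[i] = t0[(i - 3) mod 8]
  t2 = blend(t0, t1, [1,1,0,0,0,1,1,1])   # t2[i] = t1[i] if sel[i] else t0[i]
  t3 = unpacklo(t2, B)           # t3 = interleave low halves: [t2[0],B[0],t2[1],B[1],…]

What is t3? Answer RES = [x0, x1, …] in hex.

→ t0 |ba|68|34|4a|dc|d8|ce|f0|
→ t1 |d8|ce|f0|ba|68|34|4a|dc|
→ t2 |d8|ce|34|4a|dc|34|4a|dc|
→ t3 |d8|68|ce|4a|34|d8|4a|f0|

RES = [0xd8, 0x68, 0xce, 0x4a, 0x34, 0xd8, 0x4a, 0xf0]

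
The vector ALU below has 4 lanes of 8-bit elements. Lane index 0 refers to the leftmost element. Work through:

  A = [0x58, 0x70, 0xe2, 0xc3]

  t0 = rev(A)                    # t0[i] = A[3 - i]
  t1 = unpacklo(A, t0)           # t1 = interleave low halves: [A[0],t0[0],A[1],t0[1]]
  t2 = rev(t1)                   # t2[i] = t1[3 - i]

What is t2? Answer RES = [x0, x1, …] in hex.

RES = [ 0xe2  0x70  0xc3  0x58 ]

t0 = [0xc3, 0xe2, 0x70, 0x58]
t1 = [0x58, 0xc3, 0x70, 0xe2]
t2 = [0xe2, 0x70, 0xc3, 0x58]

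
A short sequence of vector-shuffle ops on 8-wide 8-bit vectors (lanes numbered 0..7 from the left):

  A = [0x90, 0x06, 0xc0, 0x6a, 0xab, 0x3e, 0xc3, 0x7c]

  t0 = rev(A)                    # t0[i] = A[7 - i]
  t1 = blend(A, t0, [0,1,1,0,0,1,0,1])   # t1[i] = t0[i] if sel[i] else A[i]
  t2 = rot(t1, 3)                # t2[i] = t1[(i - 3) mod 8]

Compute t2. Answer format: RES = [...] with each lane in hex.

RES = [ 0xc0  0xc3  0x90  0x90  0xc3  0x3e  0x6a  0xab ]

t0 = [0x7c, 0xc3, 0x3e, 0xab, 0x6a, 0xc0, 0x06, 0x90]
t1 = [0x90, 0xc3, 0x3e, 0x6a, 0xab, 0xc0, 0xc3, 0x90]
t2 = [0xc0, 0xc3, 0x90, 0x90, 0xc3, 0x3e, 0x6a, 0xab]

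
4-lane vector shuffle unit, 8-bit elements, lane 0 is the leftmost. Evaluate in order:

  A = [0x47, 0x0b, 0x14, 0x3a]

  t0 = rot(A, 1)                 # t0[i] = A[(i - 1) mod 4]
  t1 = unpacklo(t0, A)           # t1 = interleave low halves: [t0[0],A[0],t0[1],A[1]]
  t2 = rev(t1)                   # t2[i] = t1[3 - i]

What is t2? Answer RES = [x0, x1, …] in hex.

  t0: 3a 47 0b 14
  t1: 3a 47 47 0b
  t2: 0b 47 47 3a

RES = [ 0x0b  0x47  0x47  0x3a ]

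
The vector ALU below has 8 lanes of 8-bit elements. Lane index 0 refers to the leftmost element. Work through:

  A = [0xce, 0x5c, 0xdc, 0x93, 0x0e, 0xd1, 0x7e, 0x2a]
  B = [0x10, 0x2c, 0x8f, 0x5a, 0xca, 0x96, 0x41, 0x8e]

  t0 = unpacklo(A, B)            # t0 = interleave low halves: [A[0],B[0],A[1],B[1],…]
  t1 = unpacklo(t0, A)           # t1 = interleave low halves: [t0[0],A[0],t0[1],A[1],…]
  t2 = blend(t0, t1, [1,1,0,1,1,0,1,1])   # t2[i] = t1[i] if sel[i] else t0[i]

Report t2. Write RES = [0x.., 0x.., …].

t0 = [0xce, 0x10, 0x5c, 0x2c, 0xdc, 0x8f, 0x93, 0x5a]
t1 = [0xce, 0xce, 0x10, 0x5c, 0x5c, 0xdc, 0x2c, 0x93]
t2 = [0xce, 0xce, 0x5c, 0x5c, 0x5c, 0x8f, 0x2c, 0x93]

RES = [0xce, 0xce, 0x5c, 0x5c, 0x5c, 0x8f, 0x2c, 0x93]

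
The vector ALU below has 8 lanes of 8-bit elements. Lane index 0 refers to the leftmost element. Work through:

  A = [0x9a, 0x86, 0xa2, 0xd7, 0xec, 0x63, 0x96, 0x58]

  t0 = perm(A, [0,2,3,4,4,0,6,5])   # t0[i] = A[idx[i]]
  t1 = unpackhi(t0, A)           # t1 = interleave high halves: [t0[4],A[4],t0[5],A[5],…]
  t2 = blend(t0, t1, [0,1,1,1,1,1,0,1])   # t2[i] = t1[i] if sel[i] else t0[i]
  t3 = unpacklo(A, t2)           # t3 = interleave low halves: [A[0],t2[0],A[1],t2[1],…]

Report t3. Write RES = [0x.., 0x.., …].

RES = [ 0x9a  0x9a  0x86  0xec  0xa2  0x9a  0xd7  0x63 ]

→ t0 |9a|a2|d7|ec|ec|9a|96|63|
→ t1 |ec|ec|9a|63|96|96|63|58|
→ t2 |9a|ec|9a|63|96|96|96|58|
→ t3 |9a|9a|86|ec|a2|9a|d7|63|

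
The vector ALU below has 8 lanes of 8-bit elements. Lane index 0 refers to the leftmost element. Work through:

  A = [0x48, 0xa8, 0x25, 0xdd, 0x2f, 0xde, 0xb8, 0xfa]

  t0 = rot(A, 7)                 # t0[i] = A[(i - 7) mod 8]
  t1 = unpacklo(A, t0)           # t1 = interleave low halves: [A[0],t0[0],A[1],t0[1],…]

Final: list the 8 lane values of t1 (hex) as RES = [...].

t0 = [0xa8, 0x25, 0xdd, 0x2f, 0xde, 0xb8, 0xfa, 0x48]
t1 = [0x48, 0xa8, 0xa8, 0x25, 0x25, 0xdd, 0xdd, 0x2f]

RES = [ 0x48  0xa8  0xa8  0x25  0x25  0xdd  0xdd  0x2f ]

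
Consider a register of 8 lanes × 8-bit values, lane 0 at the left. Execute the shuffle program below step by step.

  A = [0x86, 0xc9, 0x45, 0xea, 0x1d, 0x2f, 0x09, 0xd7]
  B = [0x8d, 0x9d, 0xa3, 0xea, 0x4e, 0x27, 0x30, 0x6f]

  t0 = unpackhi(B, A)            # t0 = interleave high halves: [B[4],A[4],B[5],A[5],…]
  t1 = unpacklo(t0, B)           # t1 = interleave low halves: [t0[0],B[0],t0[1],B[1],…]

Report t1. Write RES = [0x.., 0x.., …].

RES = [0x4e, 0x8d, 0x1d, 0x9d, 0x27, 0xa3, 0x2f, 0xea]

t0 = [0x4e, 0x1d, 0x27, 0x2f, 0x30, 0x09, 0x6f, 0xd7]
t1 = [0x4e, 0x8d, 0x1d, 0x9d, 0x27, 0xa3, 0x2f, 0xea]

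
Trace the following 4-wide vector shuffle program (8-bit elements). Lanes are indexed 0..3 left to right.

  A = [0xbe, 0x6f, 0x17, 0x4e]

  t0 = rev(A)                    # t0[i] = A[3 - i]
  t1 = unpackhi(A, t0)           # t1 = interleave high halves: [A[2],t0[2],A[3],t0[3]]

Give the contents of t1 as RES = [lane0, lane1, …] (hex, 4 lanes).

t0 = [0x4e, 0x17, 0x6f, 0xbe]
t1 = [0x17, 0x6f, 0x4e, 0xbe]

RES = [ 0x17  0x6f  0x4e  0xbe ]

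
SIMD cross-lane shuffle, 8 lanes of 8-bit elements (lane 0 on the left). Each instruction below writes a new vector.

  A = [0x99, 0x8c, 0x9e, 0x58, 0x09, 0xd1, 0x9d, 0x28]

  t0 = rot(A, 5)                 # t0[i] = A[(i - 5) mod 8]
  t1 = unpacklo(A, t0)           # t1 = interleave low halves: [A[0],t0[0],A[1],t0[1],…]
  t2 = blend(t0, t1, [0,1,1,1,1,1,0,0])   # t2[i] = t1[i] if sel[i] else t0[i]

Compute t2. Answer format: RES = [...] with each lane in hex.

→ t0 |58|09|d1|9d|28|99|8c|9e|
→ t1 |99|58|8c|09|9e|d1|58|9d|
→ t2 |58|58|8c|09|9e|d1|8c|9e|

RES = [0x58, 0x58, 0x8c, 0x09, 0x9e, 0xd1, 0x8c, 0x9e]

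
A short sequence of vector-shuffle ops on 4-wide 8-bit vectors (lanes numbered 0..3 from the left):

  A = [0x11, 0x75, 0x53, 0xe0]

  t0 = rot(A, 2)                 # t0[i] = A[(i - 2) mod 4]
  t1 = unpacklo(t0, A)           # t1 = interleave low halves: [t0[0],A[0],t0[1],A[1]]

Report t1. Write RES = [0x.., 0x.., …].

RES = [0x53, 0x11, 0xe0, 0x75]

  t0: 53 e0 11 75
  t1: 53 11 e0 75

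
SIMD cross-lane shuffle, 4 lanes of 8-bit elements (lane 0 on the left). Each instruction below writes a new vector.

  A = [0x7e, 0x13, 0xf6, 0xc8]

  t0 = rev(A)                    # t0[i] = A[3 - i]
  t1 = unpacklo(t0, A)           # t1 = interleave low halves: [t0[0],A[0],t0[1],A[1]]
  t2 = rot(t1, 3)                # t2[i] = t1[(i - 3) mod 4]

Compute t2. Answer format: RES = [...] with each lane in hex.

RES = [0x7e, 0xf6, 0x13, 0xc8]

→ t0 |c8|f6|13|7e|
→ t1 |c8|7e|f6|13|
→ t2 |7e|f6|13|c8|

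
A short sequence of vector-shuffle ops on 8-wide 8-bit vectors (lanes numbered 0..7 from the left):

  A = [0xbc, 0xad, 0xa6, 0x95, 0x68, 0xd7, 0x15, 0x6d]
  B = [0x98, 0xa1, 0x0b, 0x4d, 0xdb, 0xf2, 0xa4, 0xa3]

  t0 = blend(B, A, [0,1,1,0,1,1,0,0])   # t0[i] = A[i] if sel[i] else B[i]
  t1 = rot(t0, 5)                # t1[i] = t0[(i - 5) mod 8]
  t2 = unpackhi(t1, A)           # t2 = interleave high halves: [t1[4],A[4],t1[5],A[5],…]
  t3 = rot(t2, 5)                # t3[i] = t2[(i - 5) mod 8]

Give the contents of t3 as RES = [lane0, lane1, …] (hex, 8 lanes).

RES = [0xd7, 0xad, 0x15, 0xa6, 0x6d, 0xa3, 0x68, 0x98]

→ t0 |98|ad|a6|4d|68|d7|a4|a3|
→ t1 |4d|68|d7|a4|a3|98|ad|a6|
→ t2 |a3|68|98|d7|ad|15|a6|6d|
→ t3 |d7|ad|15|a6|6d|a3|68|98|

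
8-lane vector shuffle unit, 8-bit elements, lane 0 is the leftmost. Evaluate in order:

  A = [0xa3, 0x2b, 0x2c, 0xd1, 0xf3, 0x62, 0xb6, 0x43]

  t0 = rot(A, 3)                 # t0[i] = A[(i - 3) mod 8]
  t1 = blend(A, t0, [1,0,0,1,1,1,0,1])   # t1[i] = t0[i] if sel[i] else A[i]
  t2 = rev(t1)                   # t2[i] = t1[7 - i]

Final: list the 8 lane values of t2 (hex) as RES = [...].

  t0: 62 b6 43 a3 2b 2c d1 f3
  t1: 62 2b 2c a3 2b 2c b6 f3
  t2: f3 b6 2c 2b a3 2c 2b 62

RES = [ 0xf3  0xb6  0x2c  0x2b  0xa3  0x2c  0x2b  0x62 ]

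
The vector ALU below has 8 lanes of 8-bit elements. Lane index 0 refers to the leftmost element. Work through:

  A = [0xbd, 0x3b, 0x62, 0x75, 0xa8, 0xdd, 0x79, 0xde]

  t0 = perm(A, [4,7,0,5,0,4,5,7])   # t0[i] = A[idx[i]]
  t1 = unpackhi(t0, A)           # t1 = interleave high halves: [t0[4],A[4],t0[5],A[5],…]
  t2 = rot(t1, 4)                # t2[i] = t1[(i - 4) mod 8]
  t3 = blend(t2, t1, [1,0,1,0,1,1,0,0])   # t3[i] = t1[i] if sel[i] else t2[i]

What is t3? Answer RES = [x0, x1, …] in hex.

t0 = [0xa8, 0xde, 0xbd, 0xdd, 0xbd, 0xa8, 0xdd, 0xde]
t1 = [0xbd, 0xa8, 0xa8, 0xdd, 0xdd, 0x79, 0xde, 0xde]
t2 = [0xdd, 0x79, 0xde, 0xde, 0xbd, 0xa8, 0xa8, 0xdd]
t3 = [0xbd, 0x79, 0xa8, 0xde, 0xdd, 0x79, 0xa8, 0xdd]

RES = [ 0xbd  0x79  0xa8  0xde  0xdd  0x79  0xa8  0xdd ]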